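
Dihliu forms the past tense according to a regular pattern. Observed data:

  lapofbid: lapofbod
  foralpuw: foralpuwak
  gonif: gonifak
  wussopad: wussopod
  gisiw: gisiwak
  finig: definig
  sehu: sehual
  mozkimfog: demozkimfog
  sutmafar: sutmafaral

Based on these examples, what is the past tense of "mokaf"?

mokafak

finig and gisiw both have last vowel 'i' yet inflect differently (definig, gisiwak), so the last vowel is not what conditions the rule; the final letter is.
"mokaf" ends in -f. The one such stem in the data (gonif → gonifak) adds -ak, so the same rule applies.
The other patterns: stems ending in -g add the prefix de-; stems ending in -d change the last vowel to 'o'; stems ending in -r or -u add -al.
So mokaf → mokafak.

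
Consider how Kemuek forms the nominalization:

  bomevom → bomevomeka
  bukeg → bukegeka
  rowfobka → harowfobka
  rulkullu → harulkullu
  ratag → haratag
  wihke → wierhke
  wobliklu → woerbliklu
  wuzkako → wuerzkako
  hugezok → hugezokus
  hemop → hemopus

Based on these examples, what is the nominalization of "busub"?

busubeka

bukeg and ratag both end in -g yet inflect differently (bukegeka, haratag), so the final letter is not what conditions the rule; the first letter is.
"busub" begins with b-. The stems beginning with b- (bomevom → bomevomeka, bukeg → bukegeka) add -eka.
The other patterns: stems beginning with r- add the prefix ha-; stems beginning with w- insert -er- after the first vowel; stems beginning with h- add -us.
So busub → busubeka.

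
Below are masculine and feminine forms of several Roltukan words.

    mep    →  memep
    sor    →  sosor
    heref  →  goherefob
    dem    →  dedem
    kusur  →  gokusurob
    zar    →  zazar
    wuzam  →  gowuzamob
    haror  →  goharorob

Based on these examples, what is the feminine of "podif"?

haror and sor both end in -r yet inflect differently (goharorob, sosor), so the final letter is not what conditions the rule; the number of vowels is.
"podif" has 2 vowels. The stems with 2 vowels (heref → goherefob, haror → goharorob, wuzam → gowuzamob) add go- … -ob around the stem.
The other pattern: stems with 1 vowel repeat the first consonant+vowel as a prefix.
So podif → gopodifob.

gopodifob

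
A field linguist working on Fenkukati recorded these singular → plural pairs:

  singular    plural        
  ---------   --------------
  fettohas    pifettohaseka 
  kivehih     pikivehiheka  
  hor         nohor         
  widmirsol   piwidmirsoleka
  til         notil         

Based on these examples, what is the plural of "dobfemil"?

til and widmirsol both end in -l yet inflect differently (notil, piwidmirsoleka), so the final letter is not what conditions the rule; the number of vowels is.
"dobfemil" has 3 vowels. The stems with 3 vowels (kivehih → pikivehiheka, widmirsol → piwidmirsoleka, fettohas → pifettohaseka) add pi- … -eka around the stem.
So dobfemil → pidobfemileka.

pidobfemileka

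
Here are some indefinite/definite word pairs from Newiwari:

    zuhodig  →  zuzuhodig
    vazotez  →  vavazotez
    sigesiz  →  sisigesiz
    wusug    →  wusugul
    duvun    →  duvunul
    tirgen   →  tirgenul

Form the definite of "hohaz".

hohazul

wusug and zuhodig both end in -g yet inflect differently (wusugul, zuzuhodig), so the final letter is not what conditions the rule; the number of vowels is.
"hohaz" has 2 vowels. The stems with 2 vowels (wusug → wusugul, tirgen → tirgenul, duvun → duvunul) add -ul.
The other pattern: stems with 3 vowels repeat the first consonant+vowel as a prefix.
So hohaz → hohazul.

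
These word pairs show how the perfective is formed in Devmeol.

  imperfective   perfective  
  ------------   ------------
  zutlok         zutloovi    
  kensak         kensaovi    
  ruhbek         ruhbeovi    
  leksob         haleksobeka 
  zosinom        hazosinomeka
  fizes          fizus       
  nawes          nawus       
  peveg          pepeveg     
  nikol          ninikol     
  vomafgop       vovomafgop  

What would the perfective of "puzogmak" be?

puzogmaovi

"puzogmak" ends in -k. The stems ending in -k (zutlok → zutloovi, kensak → kensaovi, ruhbek → ruhbeovi) drop the final letter and add -ovi.
So puzogmak → puzogmaovi.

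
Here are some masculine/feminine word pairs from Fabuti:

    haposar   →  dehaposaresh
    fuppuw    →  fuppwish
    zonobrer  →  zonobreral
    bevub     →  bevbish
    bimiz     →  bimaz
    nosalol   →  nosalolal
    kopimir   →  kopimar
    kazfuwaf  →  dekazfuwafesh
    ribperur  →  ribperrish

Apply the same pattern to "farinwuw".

kopimir and ribperur both end in -r yet inflect differently (kopimar, ribperrish), so the final letter is not what conditions the rule; the last vowel is.
"farinwuw" has last vowel 'u'. The stems whose last vowel is 'u' (ribperur → ribperrish, bevub → bevbish, fuppuw → fuppwish) delete the last vowel and add -ish.
The other patterns: stems whose last vowel is 'i' change the last vowel to 'a'; stems whose last vowel is 'a' add de- … -esh around the stem; stems whose last vowel is 'e' or 'o' add -al.
So farinwuw → farinwwish.

farinwwish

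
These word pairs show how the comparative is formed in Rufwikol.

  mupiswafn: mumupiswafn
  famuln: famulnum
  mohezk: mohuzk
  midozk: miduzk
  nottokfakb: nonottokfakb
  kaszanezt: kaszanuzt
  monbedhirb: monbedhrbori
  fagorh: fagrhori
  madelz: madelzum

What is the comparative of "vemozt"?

vemuzt

monbedhirb and nottokfakb both end in -b yet inflect differently (monbedhrbori, nonottokfakb), so the final letter is not what conditions the rule; the second-to-last letter is.
"vemozt" has second-to-last letter 'z'. The stems whose second-to-last letter is 'z' (mohezk → mohuzk, kaszanezt → kaszanuzt, midozk → miduzk) change the last vowel to 'u'.
So vemozt → vemuzt.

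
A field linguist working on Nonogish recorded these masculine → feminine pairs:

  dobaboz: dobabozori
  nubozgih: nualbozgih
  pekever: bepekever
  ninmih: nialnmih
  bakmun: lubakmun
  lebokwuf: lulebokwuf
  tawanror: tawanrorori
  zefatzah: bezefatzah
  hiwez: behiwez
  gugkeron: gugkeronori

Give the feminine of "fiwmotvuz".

lufiwmotvuz

hiwez and dobaboz both end in -z yet inflect differently (behiwez, dobabozori), so the final letter is not what conditions the rule; the last vowel is.
"fiwmotvuz" has last vowel 'u'. The stems whose last vowel is 'u' (bakmun → lubakmun, lebokwuf → lulebokwuf) add the prefix lu-.
The other patterns: stems whose last vowel is 'a' or 'e' add the prefix be-; stems whose last vowel is 'o' add -ori; stems whose last vowel is 'i' insert -al- after the first vowel.
So fiwmotvuz → lufiwmotvuz.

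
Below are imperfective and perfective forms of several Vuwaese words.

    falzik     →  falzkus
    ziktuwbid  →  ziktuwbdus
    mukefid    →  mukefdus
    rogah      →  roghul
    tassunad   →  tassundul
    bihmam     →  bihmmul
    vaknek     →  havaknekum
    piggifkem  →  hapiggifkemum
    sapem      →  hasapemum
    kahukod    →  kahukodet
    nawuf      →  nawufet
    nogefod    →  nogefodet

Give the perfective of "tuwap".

tuwpul

ziktuwbid and tassunad both end in -d yet inflect differently (ziktuwbdus, tassundul), so the final letter is not what conditions the rule; the last vowel is.
"tuwap" has last vowel 'a'. The stems whose last vowel is 'a' (rogah → roghul, tassunad → tassundul, bihmam → bihmmul) delete the last vowel and add -ul.
The other patterns: stems whose last vowel is 'i' delete the last vowel and add -us; stems whose last vowel is 'e' add ha- … -um around the stem; stems whose last vowel is 'o' or 'u' add -et.
So tuwap → tuwpul.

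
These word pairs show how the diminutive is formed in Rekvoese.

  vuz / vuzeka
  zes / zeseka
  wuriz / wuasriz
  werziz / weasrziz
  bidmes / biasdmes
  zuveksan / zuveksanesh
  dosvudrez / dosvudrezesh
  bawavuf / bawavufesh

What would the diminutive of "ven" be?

veneka

vuz and wuriz both end in -z yet inflect differently (vuzeka, wuasriz), so the final letter is not what conditions the rule; the number of vowels is.
"ven" has 1 vowel. The stems with 1 vowel (vuz → vuzeka, zes → zeseka) add -eka.
So ven → veneka.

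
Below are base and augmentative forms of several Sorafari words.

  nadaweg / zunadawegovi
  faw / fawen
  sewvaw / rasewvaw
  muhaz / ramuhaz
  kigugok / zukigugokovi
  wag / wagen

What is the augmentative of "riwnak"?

faw and sewvaw both end in -w yet inflect differently (fawen, rasewvaw), so the final letter is not what conditions the rule; the number of vowels is.
"riwnak" has 2 vowels. The stems with 2 vowels (muhaz → ramuhaz, sewvaw → rasewvaw) add the prefix ra-.
So riwnak → rariwnak.

rariwnak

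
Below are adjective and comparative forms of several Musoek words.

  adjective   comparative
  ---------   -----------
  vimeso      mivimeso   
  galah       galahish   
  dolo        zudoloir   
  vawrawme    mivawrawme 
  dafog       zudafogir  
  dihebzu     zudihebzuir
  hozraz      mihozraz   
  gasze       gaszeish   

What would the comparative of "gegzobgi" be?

vimeso and dolo both end in -o yet inflect differently (mivimeso, zudoloir), so the final letter is not what conditions the rule; the first letter is.
"gegzobgi" begins with g-. The stems beginning with g- (galah → galahish, gasze → gaszeish) add -ish.
So gegzobgi → gegzobgiish.

gegzobgiish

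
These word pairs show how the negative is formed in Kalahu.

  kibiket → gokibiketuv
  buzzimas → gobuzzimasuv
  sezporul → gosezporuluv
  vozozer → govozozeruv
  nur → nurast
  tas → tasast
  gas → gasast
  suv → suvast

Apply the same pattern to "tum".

vozozer and nur both end in -r yet inflect differently (govozozeruv, nurast), so the final letter is not what conditions the rule; the number of vowels is.
"tum" has 1 vowel. The stems with 1 vowel (nur → nurast, tas → tasast, gas → gasast) add -ast.
The other pattern: stems with 3 vowels add go- … -uv around the stem.
So tum → tumast.

tumast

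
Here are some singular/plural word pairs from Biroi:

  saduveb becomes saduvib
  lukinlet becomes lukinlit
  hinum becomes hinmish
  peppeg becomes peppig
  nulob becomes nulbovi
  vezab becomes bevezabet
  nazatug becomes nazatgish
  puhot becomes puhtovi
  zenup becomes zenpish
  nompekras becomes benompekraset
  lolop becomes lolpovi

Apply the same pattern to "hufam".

behufamet

"hufam" has last vowel 'a'. The stems whose last vowel is 'a' (nompekras → benompekraset, vezab → bevezabet) add be- … -et around the stem.
The other patterns: stems whose last vowel is 'e' change the last vowel to 'i'; stems whose last vowel is 'o' delete the last vowel and add -ovi; stems whose last vowel is 'u' delete the last vowel and add -ish.
So hufam → behufamet.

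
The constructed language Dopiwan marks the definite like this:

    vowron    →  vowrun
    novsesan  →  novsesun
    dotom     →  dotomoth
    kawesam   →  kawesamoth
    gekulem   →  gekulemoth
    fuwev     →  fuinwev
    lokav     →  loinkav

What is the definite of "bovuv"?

vowron and dotom both have last vowel 'o' yet inflect differently (vowrun, dotomoth), so the last vowel is not what conditions the rule; the final letter is.
"bovuv" ends in -v. The stems ending in -v (fuwev → fuinwev, lokav → loinkav) insert -in- after the first vowel.
So bovuv → boinvuv.

boinvuv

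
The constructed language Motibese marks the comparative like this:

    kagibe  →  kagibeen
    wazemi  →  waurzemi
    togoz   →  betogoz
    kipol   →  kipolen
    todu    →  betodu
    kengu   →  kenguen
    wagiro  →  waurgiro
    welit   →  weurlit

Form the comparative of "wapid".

waurpid

"wapid" begins with w-. The stems beginning with w- (welit → weurlit, wazemi → waurzemi, wagiro → waurgiro) insert -ur- after the first vowel.
The other patterns: stems beginning with t- add the prefix be-; stems beginning with k- add -en.
So wapid → waurpid.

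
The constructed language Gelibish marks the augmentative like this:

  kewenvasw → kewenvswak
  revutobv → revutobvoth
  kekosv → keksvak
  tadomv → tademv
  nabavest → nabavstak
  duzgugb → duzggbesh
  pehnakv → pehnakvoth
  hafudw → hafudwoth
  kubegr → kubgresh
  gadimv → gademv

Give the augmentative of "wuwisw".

"wuwisw" has second-to-last letter 's'. The stems whose second-to-last letter is 's' (kekosv → keksvak, nabavest → nabavstak, kewenvasw → kewenvswak) delete the last vowel and add -ak.
The other patterns: stems whose second-to-last letter is 'g' delete the last vowel and add -esh; stems whose second-to-last letter is 'm' change the last vowel to 'e'; stems whose second-to-last letter is 'b', 'd' or 'k' add -oth.
So wuwisw → wuwswak.

wuwswak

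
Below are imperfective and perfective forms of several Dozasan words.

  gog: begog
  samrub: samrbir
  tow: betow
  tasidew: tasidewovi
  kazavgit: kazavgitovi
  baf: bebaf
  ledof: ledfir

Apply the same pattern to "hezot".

heztir

"hezot" has 2 vowels. The stems with 2 vowels (ledof → ledfir, samrub → samrbir) delete the last vowel and add -ir.
The other patterns: stems with 1 vowel add the prefix be-; stems with 3 vowels add -ovi.
So hezot → heztir.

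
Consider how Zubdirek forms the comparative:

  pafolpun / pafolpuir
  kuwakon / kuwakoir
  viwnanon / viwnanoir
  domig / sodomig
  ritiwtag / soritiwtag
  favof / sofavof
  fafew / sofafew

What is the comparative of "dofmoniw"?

sodofmoniw

"dofmoniw" ends in -w. The one such stem in the data (fafew → sofafew) adds the prefix so-, so the same rule applies.
The other pattern: stems ending in -n drop the final letter and add -ir.
So dofmoniw → sodofmoniw.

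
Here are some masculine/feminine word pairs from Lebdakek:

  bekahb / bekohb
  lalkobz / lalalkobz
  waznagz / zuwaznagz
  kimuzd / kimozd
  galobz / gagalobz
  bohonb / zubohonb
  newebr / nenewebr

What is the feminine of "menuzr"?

menozr

lalkobz and waznagz both end in -z yet inflect differently (lalalkobz, zuwaznagz), so the final letter is not what conditions the rule; the second-to-last letter is.
"menuzr" has second-to-last letter 'z'. The one such stem in the data (kimuzd → kimozd) changes the last vowel to 'o' (as does bekahb), so the same rule applies.
The other patterns: stems whose second-to-last letter is 'b' repeat the first consonant+vowel as a prefix; stems whose second-to-last letter is 'g' or 'n' add the prefix zu-.
So menuzr → menozr.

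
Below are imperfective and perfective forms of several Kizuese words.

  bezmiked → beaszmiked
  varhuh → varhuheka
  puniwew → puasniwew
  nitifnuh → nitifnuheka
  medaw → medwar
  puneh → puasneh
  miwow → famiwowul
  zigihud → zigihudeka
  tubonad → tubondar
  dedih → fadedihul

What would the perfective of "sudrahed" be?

"sudrahed" has last vowel 'e'. The stems whose last vowel is 'e' (puneh → puasneh, puniwew → puasniwew, bezmiked → beaszmiked) insert -as- after the first vowel.
The other patterns: stems whose last vowel is 'u' add -eka; stems whose last vowel is 'a' delete the last vowel and add -ar; stems whose last vowel is 'i' or 'o' add fa- … -ul around the stem.
So sudrahed → suasdrahed.

suasdrahed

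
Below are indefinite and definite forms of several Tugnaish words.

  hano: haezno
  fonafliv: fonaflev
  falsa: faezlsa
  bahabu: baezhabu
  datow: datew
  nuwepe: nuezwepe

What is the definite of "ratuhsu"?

"ratuhsu" ends in a vowel. The stems ending in a vowel (nuwepe → nuezwepe, bahabu → baezhabu, hano → haezno) insert -ez- after the first vowel.
The other pattern: stems ending in a consonant change the last vowel to 'e'.
So ratuhsu → raeztuhsu.

raeztuhsu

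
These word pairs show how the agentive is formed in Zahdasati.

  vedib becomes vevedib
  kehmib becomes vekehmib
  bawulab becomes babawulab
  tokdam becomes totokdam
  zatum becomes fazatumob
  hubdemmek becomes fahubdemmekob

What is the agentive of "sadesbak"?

sasadesbak

"sadesbak" has last vowel 'a'. The stems whose last vowel is 'a' (bawulab → babawulab, tokdam → totokdam) repeat the first consonant+vowel as a prefix.
So sadesbak → sasadesbak.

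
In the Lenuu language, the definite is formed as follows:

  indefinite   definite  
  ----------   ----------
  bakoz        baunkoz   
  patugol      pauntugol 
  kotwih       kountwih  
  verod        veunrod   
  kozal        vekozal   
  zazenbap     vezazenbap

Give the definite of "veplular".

patugol and kozal both end in -l yet inflect differently (pauntugol, vekozal), so the final letter is not what conditions the rule; the last vowel is.
"veplular" has last vowel 'a'. The stems whose last vowel is 'a' (kozal → vekozal, zazenbap → vezazenbap) add the prefix ve-.
The other pattern: stems whose last vowel is 'i' or 'o' insert -un- after the first vowel.
So veplular → veveplular.

veveplular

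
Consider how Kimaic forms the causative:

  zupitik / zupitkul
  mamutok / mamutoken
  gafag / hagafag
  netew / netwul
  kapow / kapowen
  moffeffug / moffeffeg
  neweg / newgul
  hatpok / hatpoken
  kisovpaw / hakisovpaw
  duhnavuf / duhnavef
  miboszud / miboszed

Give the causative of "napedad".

kisovpaw and netew both end in -w yet inflect differently (hakisovpaw, netwul), so the final letter is not what conditions the rule; the last vowel is.
"napedad" has last vowel 'a'. The stems whose last vowel is 'a' (gafag → hagafag, kisovpaw → hakisovpaw) add the prefix ha-.
The other patterns: stems whose last vowel is 'e' or 'i' delete the last vowel and add -ul; stems whose last vowel is 'u' change the last vowel to 'e'; stems whose last vowel is 'o' add -en.
So napedad → hanapedad.

hanapedad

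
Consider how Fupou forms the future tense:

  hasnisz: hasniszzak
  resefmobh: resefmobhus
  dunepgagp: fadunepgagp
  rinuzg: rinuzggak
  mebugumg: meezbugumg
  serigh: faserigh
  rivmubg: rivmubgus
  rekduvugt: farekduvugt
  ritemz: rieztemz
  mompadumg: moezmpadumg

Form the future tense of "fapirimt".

faezpirimt

"fapirimt" has second-to-last letter 'm'. The stems whose second-to-last letter is 'm' (mompadumg → moezmpadumg, ritemz → rieztemz, mebugumg → meezbugumg) insert -ez- after the first vowel.
So fapirimt → faezpirimt.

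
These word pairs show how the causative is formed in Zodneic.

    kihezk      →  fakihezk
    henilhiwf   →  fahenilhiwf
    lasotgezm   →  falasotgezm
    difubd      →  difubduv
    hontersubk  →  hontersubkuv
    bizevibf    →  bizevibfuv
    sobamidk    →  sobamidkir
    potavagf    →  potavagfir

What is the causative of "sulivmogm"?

kihezk and hontersubk both end in -k yet inflect differently (fakihezk, hontersubkuv), so the final letter is not what conditions the rule; the second-to-last letter is.
"sulivmogm" has second-to-last letter 'g'. The one such stem in the data (potavagf → potavagfir) adds -ir, so the same rule applies.
The other patterns: stems whose second-to-last letter is 'w' or 'z' add the prefix fa-; stems whose second-to-last letter is 'b' add -uv.
So sulivmogm → sulivmogmir.

sulivmogmir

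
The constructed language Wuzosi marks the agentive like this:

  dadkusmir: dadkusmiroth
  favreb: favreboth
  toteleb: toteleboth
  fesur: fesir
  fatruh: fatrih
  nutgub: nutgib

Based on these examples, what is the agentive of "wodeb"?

wodeboth

dadkusmir and fesur both end in -r yet inflect differently (dadkusmiroth, fesir), so the final letter is not what conditions the rule; the last vowel is.
"wodeb" has last vowel 'e'. The stems whose last vowel is 'e' (favreb → favreboth, toteleb → toteleboth) add -oth.
So wodeb → wodeboth.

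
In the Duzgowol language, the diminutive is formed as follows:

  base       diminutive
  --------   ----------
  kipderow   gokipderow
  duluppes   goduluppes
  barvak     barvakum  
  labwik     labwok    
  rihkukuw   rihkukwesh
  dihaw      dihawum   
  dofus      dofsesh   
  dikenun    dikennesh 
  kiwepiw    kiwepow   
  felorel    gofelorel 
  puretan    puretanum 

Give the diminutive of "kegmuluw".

kiwepiw and dihaw both end in -w yet inflect differently (kiwepow, dihawum), so the final letter is not what conditions the rule; the last vowel is.
"kegmuluw" has last vowel 'u'. The stems whose last vowel is 'u' (dikenun → dikennesh, dofus → dofsesh, rihkukuw → rihkukwesh) delete the last vowel and add -esh.
So kegmuluw → kegmulwesh.

kegmulwesh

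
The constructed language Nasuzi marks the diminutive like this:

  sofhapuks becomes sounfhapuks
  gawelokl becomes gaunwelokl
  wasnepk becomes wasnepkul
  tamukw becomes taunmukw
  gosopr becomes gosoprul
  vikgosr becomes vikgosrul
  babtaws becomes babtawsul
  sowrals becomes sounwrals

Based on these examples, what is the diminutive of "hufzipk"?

hufzipkul

"hufzipk" has second-to-last letter 'p'. The stems whose second-to-last letter is 'p' (wasnepk → wasnepkul, gosopr → gosoprul) add -ul.
So hufzipk → hufzipkul.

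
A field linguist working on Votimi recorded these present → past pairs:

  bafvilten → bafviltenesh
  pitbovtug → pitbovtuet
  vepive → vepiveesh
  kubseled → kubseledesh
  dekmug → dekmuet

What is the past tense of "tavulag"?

tavulaet

"tavulag" ends in -g. The stems ending in -g (dekmug → dekmuet, pitbovtug → pitbovtuet) drop the final letter and add -et.
The other pattern: stems ending in -d, -e or -n add -esh.
So tavulag → tavulaet.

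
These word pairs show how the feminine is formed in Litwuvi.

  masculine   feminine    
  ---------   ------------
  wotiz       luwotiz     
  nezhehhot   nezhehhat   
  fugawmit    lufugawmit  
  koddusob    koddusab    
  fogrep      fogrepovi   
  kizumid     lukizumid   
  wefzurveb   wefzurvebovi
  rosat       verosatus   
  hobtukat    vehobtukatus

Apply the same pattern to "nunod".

fugawmit and hobtukat both end in -t yet inflect differently (lufugawmit, vehobtukatus), so the final letter is not what conditions the rule; the last vowel is.
"nunod" has last vowel 'o'. The stems whose last vowel is 'o' (koddusob → koddusab, nezhehhot → nezhehhat) change the last vowel to 'a'.
So nunod → nunad.

nunad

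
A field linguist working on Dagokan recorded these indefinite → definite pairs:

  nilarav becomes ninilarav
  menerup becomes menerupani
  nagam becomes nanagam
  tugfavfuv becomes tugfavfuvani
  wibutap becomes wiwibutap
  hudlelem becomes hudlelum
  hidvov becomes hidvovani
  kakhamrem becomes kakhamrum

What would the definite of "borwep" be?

borwup

kakhamrem and nagam both end in -m yet inflect differently (kakhamrum, nanagam), so the final letter is not what conditions the rule; the last vowel is.
"borwep" has last vowel 'e'. The stems whose last vowel is 'e' (kakhamrem → kakhamrum, hudlelem → hudlelum) change the last vowel to 'u'.
The other patterns: stems whose last vowel is 'a' repeat the first consonant+vowel as a prefix; stems whose last vowel is 'o' or 'u' add -ani.
So borwep → borwup.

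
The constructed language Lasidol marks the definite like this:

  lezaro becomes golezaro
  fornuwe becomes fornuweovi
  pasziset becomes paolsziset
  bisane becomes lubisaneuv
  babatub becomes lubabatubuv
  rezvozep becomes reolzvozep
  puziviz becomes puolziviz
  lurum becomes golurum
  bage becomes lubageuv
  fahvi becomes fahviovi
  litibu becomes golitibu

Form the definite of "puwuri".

fornuwe and bage both end in -e yet inflect differently (fornuweovi, lubageuv), so the final letter is not what conditions the rule; the first letter is.
"puwuri" begins with p-. The stems beginning with p- (pasziset → paolsziset, puziviz → puolziviz) insert -ol- after the first vowel.
The other patterns: stems beginning with f- add -ovi; stems beginning with l- add the prefix go-; stems beginning with b- add lu- … -uv around the stem.
So puwuri → puolwuri.

puolwuri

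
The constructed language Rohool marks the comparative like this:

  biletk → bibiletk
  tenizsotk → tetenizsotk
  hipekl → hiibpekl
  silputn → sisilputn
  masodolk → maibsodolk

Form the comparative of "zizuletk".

tenizsotk and masodolk both end in -k yet inflect differently (tetenizsotk, maibsodolk), so the final letter is not what conditions the rule; the second-to-last letter is.
"zizuletk" has second-to-last letter 't'. The stems whose second-to-last letter is 't' (tenizsotk → tetenizsotk, biletk → bibiletk, silputn → sisilputn) repeat the first consonant+vowel as a prefix.
So zizuletk → zizizuletk.

zizizuletk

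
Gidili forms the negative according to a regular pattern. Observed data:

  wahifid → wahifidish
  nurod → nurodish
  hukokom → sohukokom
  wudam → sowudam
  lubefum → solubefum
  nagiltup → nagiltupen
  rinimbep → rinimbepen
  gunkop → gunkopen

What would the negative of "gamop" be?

nurod and hukokom both have last vowel 'o' yet inflect differently (nurodish, sohukokom), so the last vowel is not what conditions the rule; the final letter is.
"gamop" ends in -p. The stems ending in -p (nagiltup → nagiltupen, rinimbep → rinimbepen, gunkop → gunkopen) add -en.
The other patterns: stems ending in -d add -ish; stems ending in -m add the prefix so-.
So gamop → gamopen.

gamopen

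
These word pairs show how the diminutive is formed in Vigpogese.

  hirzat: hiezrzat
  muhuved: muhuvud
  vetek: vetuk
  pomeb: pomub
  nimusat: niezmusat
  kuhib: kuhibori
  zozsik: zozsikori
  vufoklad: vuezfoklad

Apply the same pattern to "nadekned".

nadeknud

muhuved and vufoklad both end in -d yet inflect differently (muhuvud, vuezfoklad), so the final letter is not what conditions the rule; the last vowel is.
"nadekned" has last vowel 'e'. The stems whose last vowel is 'e' (vetek → vetuk, pomeb → pomub, muhuved → muhuvud) change the last vowel to 'u'.
So nadekned → nadeknud.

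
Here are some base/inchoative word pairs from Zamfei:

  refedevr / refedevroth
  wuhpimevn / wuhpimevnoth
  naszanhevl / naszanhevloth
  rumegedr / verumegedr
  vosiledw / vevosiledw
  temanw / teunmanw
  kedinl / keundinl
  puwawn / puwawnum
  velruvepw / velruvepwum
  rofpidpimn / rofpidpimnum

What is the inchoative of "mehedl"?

refedevr and rumegedr both end in -r yet inflect differently (refedevroth, verumegedr), so the final letter is not what conditions the rule; the second-to-last letter is.
"mehedl" has second-to-last letter 'd'. The stems whose second-to-last letter is 'd' (rumegedr → verumegedr, vosiledw → vevosiledw) add the prefix ve-.
The other patterns: stems whose second-to-last letter is 'v' add -oth; stems whose second-to-last letter is 'n' insert -un- after the first vowel; stems whose second-to-last letter is 'm', 'p' or 'w' add -um.
So mehedl → vemehedl.

vemehedl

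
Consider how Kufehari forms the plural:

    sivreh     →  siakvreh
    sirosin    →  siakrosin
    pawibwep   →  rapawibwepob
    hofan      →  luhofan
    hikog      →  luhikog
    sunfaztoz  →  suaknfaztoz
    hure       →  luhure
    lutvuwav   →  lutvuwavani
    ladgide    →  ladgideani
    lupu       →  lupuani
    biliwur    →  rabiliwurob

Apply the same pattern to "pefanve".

rapefanveob

ladgide and hure both end in -e yet inflect differently (ladgideani, luhure), so the final letter is not what conditions the rule; the first letter is.
"pefanve" begins with p-. The one such stem in the data (pawibwep → rapawibwepob) adds ra- … -ob around the stem, so the same rule applies.
The other patterns: stems beginning with l- add -ani; stems beginning with s- insert -ak- after the first vowel; stems beginning with h- add the prefix lu-.
So pefanve → rapefanveob.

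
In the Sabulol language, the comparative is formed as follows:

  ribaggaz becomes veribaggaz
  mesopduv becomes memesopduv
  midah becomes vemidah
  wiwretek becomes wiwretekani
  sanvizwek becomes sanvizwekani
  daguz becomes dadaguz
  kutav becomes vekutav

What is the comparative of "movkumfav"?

"movkumfav" has last vowel 'a'. The stems whose last vowel is 'a' (midah → vemidah, ribaggaz → veribaggaz, kutav → vekutav) add the prefix ve-.
The other patterns: stems whose last vowel is 'e' add -ani; stems whose last vowel is 'u' repeat the first consonant+vowel as a prefix.
So movkumfav → vemovkumfav.

vemovkumfav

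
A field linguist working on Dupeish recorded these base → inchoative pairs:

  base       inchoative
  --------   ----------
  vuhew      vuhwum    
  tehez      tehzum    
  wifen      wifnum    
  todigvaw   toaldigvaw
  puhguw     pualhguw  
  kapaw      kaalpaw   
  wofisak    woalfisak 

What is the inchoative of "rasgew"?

rasgwum

vuhew and todigvaw both end in -w yet inflect differently (vuhwum, toaldigvaw), so the final letter is not what conditions the rule; the last vowel is.
"rasgew" has last vowel 'e'. The stems whose last vowel is 'e' (vuhew → vuhwum, tehez → tehzum, wifen → wifnum) delete the last vowel and add -um.
So rasgew → rasgwum.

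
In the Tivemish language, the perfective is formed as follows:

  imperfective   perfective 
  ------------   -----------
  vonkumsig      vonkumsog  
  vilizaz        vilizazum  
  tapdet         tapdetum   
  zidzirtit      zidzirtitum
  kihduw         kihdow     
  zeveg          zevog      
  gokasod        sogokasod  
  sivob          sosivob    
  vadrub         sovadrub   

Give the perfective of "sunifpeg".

sunifpog

"sunifpeg" ends in -g. The stems ending in -g (zeveg → zevog, vonkumsig → vonkumsog) change the last vowel to 'o'.
The other patterns: stems ending in -b or -d add the prefix so-; stems ending in -t or -z add -um.
So sunifpeg → sunifpog.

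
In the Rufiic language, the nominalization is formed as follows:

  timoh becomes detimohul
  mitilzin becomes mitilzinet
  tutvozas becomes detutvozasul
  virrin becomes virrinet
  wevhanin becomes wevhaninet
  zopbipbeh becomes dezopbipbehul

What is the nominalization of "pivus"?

depivusul

mitilzin and tutvozas both have 3 vowels yet inflect differently (mitilzinet, detutvozasul), so the number of vowels is not what conditions the rule; the final letter is.
"pivus" ends in -s. The one such stem in the data (tutvozas → detutvozasul) adds de- … -ul around the stem, so the same rule applies.
The other pattern: stems ending in -n add -et.
So pivus → depivusul.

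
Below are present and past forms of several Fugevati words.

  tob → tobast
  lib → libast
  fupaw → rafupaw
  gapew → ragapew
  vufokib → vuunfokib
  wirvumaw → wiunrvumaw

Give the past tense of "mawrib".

ramawrib

"mawrib" has 2 vowels. The stems with 2 vowels (fupaw → rafupaw, gapew → ragapew) add the prefix ra-.
So mawrib → ramawrib.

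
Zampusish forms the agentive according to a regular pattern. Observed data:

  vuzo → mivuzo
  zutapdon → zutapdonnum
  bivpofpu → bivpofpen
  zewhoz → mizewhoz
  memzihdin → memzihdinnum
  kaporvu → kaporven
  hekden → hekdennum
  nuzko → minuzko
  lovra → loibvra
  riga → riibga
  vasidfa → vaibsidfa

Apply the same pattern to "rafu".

zutapdon and vuzo both have last vowel 'o' yet inflect differently (zutapdonnum, mivuzo), so the last vowel is not what conditions the rule; the final letter is.
"rafu" ends in -u. The stems ending in -u (bivpofpu → bivpofpen, kaporvu → kaporven) drop the final letter and add -en.
So rafu → rafen.

rafen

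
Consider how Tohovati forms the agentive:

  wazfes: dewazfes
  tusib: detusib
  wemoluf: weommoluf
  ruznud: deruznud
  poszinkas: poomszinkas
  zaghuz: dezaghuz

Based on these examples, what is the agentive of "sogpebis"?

soomgpebis

wazfes and poszinkas both end in -s yet inflect differently (dewazfes, poomszinkas), so the final letter is not what conditions the rule; the number of vowels is.
"sogpebis" has 3 vowels. The stems with 3 vowels (wemoluf → weommoluf, poszinkas → poomszinkas) insert -om- after the first vowel.
So sogpebis → soomgpebis.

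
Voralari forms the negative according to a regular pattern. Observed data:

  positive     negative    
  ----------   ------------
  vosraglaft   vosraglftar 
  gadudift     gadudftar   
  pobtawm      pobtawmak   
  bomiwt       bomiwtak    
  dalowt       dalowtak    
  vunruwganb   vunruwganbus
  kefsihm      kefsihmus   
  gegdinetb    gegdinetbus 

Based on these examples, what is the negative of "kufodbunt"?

vosraglaft and bomiwt both end in -t yet inflect differently (vosraglftar, bomiwtak), so the final letter is not what conditions the rule; the second-to-last letter is.
"kufodbunt" has second-to-last letter 'n'. The one such stem in the data (vunruwganb → vunruwganbus) adds -us, so the same rule applies.
So kufodbunt → kufodbuntus.

kufodbuntus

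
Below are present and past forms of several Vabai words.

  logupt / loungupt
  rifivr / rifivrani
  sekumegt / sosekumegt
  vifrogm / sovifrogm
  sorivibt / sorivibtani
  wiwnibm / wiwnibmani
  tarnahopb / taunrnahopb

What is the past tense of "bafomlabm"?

bafomlabmani

logupt and sekumegt both end in -t yet inflect differently (loungupt, sosekumegt), so the final letter is not what conditions the rule; the second-to-last letter is.
"bafomlabm" has second-to-last letter 'b'. The stems whose second-to-last letter is 'b' (sorivibt → sorivibtani, wiwnibm → wiwnibmani) add -ani.
The other patterns: stems whose second-to-last letter is 'p' insert -un- after the first vowel; stems whose second-to-last letter is 'g' add the prefix so-.
So bafomlabm → bafomlabmani.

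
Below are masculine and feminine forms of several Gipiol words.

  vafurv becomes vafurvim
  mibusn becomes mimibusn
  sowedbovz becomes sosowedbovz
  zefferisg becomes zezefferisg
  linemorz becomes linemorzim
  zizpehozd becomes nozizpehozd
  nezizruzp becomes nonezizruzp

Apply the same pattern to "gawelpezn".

linemorz and sowedbovz both end in -z yet inflect differently (linemorzim, sosowedbovz), so the final letter is not what conditions the rule; the second-to-last letter is.
"gawelpezn" has second-to-last letter 'z'. The stems whose second-to-last letter is 'z' (nezizruzp → nonezizruzp, zizpehozd → nozizpehozd) add the prefix no-.
The other patterns: stems whose second-to-last letter is 'r' add -im; stems whose second-to-last letter is 's' or 'v' repeat the first consonant+vowel as a prefix.
So gawelpezn → nogawelpezn.

nogawelpezn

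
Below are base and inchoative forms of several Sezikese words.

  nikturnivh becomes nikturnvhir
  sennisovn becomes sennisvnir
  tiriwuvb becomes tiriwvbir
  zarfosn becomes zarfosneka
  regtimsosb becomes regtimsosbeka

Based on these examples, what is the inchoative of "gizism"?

gizismeka

"gizism" has second-to-last letter 's'. The stems whose second-to-last letter is 's' (zarfosn → zarfosneka, regtimsosb → regtimsosbeka) add -eka.
So gizism → gizismeka.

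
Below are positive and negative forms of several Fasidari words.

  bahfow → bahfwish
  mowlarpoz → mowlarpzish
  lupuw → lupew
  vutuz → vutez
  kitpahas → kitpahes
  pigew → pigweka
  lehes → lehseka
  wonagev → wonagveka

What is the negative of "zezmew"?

zezmweka

bahfow and lupuw both end in -w yet inflect differently (bahfwish, lupew), so the final letter is not what conditions the rule; the last vowel is.
"zezmew" has last vowel 'e'. The stems whose last vowel is 'e' (pigew → pigweka, lehes → lehseka, wonagev → wonagveka) delete the last vowel and add -eka.
The other patterns: stems whose last vowel is 'o' delete the last vowel and add -ish; stems whose last vowel is 'a' or 'u' change the last vowel to 'e'.
So zezmew → zezmweka.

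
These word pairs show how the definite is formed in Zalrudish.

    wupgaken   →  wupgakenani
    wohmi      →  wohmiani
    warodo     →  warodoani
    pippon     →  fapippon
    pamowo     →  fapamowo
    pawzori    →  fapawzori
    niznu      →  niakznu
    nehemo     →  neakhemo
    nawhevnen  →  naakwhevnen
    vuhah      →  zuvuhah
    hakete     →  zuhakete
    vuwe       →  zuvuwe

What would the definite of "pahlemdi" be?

wupgaken and pippon both end in -n yet inflect differently (wupgakenani, fapippon), so the final letter is not what conditions the rule; the first letter is.
"pahlemdi" begins with p-. The stems beginning with p- (pippon → fapippon, pamowo → fapamowo, pawzori → fapawzori) add the prefix fa-.
The other patterns: stems beginning with w- add -ani; stems beginning with n- insert -ak- after the first vowel; stems beginning with h- or v- add the prefix zu-.
So pahlemdi → fapahlemdi.

fapahlemdi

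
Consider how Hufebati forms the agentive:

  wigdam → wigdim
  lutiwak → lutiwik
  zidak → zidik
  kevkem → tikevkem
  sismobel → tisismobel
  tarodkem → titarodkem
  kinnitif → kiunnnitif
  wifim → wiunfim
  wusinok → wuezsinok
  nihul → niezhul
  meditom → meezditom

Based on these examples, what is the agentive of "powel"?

wigdam and kevkem both end in -m yet inflect differently (wigdim, tikevkem), so the final letter is not what conditions the rule; the last vowel is.
"powel" has last vowel 'e'. The stems whose last vowel is 'e' (kevkem → tikevkem, sismobel → tisismobel, tarodkem → titarodkem) add the prefix ti-.
So powel → tipowel.

tipowel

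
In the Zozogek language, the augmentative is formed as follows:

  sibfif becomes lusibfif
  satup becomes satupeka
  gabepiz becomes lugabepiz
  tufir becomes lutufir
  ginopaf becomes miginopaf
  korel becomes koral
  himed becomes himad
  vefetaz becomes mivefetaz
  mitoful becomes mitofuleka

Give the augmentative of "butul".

butuleka

gabepiz and vefetaz both end in -z yet inflect differently (lugabepiz, mivefetaz), so the final letter is not what conditions the rule; the last vowel is.
"butul" has last vowel 'u'. The stems whose last vowel is 'u' (satup → satupeka, mitoful → mitofuleka) add -eka.
So butul → butuleka.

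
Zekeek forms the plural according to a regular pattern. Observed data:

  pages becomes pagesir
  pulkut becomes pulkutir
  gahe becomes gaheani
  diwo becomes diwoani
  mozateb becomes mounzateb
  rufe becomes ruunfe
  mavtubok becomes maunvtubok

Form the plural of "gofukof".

gofukofani

gahe and rufe both end in -e yet inflect differently (gaheani, ruunfe), so the final letter is not what conditions the rule; the first letter is.
"gofukof" begins with g-. The one such stem in the data (gahe → gaheani) adds -ani, so the same rule applies.
So gofukof → gofukofani.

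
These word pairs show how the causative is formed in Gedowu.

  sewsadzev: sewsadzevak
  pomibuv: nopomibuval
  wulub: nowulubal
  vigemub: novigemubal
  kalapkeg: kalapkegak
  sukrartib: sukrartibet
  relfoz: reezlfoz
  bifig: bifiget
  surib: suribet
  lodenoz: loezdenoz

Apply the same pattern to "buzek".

buzekak

sukrartib and wulub both end in -b yet inflect differently (sukrartibet, nowulubal), so the final letter is not what conditions the rule; the last vowel is.
"buzek" has last vowel 'e'. The stems whose last vowel is 'e' (sewsadzev → sewsadzevak, kalapkeg → kalapkegak) add -ak.
The other patterns: stems whose last vowel is 'o' insert -ez- after the first vowel; stems whose last vowel is 'i' add -et; stems whose last vowel is 'u' add no- … -al around the stem.
So buzek → buzekak.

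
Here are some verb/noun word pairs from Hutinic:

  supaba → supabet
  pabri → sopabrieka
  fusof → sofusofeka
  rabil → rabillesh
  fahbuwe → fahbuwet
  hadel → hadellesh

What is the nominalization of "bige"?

fahbuwe and hadel both have last vowel 'e' yet inflect differently (fahbuwet, hadellesh), so the last vowel is not what conditions the rule; the final letter is.
"bige" ends in -e. The one such stem in the data (fahbuwe → fahbuwet) drops the final letter and adds -et (as does supaba), so the same rule applies.
The other patterns: stems ending in -l double the final consonant and add -esh; stems ending in -f or -i add so- … -eka around the stem.
So bige → biget.

biget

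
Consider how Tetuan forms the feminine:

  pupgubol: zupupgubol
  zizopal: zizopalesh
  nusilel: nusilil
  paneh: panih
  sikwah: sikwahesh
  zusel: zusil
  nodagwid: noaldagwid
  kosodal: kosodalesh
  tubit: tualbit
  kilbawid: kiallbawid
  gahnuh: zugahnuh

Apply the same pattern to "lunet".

lunit

"lunet" has last vowel 'e'. The stems whose last vowel is 'e' (zusel → zusil, paneh → panih, nusilel → nusilil) change the last vowel to 'i'.
The other patterns: stems whose last vowel is 'o' or 'u' add the prefix zu-; stems whose last vowel is 'i' insert -al- after the first vowel; stems whose last vowel is 'a' add -esh.
So lunet → lunit.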